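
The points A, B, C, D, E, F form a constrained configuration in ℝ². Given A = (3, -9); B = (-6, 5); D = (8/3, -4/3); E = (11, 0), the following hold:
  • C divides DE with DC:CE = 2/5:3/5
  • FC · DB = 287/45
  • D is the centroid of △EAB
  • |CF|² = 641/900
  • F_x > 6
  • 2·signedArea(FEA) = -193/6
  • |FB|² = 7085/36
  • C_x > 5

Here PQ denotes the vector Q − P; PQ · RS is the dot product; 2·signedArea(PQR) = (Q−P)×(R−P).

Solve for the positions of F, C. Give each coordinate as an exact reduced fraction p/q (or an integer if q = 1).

C = (6, -4/5)
F = (41/6, -2/3)

1. F_x = 41/6  [line 9·x + -8·y + -401/6 = 0 ∩ |FB|² = 7085/36]
2. F_y = -2/3  [line 9·x + -8·y + -401/6 = 0 ∩ |FB|² = 7085/36]
   → F = (41/6, -2/3)
3. C_x = 6  [FC · DB = 287/45 ∩ C divides DE with DC:CE = 2/5:3/5]
4. C_y = -4/5  [FC · DB = 287/45 ∩ C divides DE with DC:CE = 2/5:3/5]
   → C = (6, -4/5)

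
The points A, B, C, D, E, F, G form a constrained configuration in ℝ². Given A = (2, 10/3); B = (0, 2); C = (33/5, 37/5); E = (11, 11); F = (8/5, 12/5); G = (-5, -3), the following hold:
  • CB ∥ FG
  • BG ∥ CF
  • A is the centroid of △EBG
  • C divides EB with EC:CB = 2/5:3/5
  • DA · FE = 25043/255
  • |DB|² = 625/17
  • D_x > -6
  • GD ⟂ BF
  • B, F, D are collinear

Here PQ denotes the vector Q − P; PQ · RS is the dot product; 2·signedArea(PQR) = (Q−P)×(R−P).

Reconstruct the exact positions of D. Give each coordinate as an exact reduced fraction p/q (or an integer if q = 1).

1. D_x = -100/17  [B, F, D are collinear ∩ GD ⟂ BF]
2. D_y = 9/17  [B, F, D are collinear ∩ GD ⟂ BF]
   → D = (-100/17, 9/17)

D = (-100/17, 9/17)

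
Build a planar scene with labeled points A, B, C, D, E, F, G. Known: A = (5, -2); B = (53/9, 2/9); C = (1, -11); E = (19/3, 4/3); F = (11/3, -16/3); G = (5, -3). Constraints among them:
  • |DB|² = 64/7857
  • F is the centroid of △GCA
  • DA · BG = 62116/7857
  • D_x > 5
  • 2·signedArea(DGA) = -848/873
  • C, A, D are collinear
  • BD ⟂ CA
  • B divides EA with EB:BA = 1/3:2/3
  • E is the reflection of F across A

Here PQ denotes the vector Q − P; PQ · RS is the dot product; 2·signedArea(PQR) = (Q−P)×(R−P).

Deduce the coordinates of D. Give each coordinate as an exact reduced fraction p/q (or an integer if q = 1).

D = (5213/873, 18/97)

1. D_x = 5213/873  [C, A, D are collinear ∩ BD ⟂ CA]
2. D_y = 18/97  [C, A, D are collinear ∩ BD ⟂ CA]
   → D = (5213/873, 18/97)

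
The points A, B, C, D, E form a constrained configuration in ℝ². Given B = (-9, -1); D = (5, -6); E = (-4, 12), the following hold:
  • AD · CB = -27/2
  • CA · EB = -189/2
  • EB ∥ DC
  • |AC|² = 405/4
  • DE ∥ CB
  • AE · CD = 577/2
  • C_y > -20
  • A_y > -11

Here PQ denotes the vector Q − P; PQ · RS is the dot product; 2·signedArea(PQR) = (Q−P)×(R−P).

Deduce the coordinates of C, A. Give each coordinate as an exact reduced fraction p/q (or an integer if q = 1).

A = (-9/2, -10)
C = (0, -19)

1. C_x = 0  [DE ∥ CB ∩ EB ∥ DC]
2. C_y = -19  [DE ∥ CB ∩ EB ∥ DC]
   → C = (0, -19)
3. A_x = -9/2  [AE · CD = 577/2 ∩ AD · CB = -27/2]
4. A_y = -10  [AE · CD = 577/2 ∩ AD · CB = -27/2]
   → A = (-9/2, -10)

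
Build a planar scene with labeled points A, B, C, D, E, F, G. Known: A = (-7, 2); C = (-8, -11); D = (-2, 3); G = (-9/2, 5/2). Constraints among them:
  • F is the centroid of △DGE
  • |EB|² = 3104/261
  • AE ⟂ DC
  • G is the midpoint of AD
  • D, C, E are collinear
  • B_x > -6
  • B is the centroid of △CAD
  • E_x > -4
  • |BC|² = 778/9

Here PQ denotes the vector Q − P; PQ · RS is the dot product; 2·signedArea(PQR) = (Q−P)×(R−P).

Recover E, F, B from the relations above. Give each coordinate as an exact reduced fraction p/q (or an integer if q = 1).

B = (-17/3, -2)
E = (-91/29, 10/29)
F = (-559/174, 113/58)

1. E_x = -91/29  [D, C, E are collinear ∩ AE ⟂ DC]
2. E_y = 10/29  [D, C, E are collinear ∩ AE ⟂ DC]
   → E = (-91/29, 10/29)
3. F_x = -559/174  [F is the centroid of △DGE]
4. F_y = 113/58  [F is the centroid of △DGE]
   → F = (-559/174, 113/58)
5. B_x = -17/3  [B is the centroid of △CAD]
6. B_y = -2  [B is the centroid of △CAD]
   → B = (-17/3, -2)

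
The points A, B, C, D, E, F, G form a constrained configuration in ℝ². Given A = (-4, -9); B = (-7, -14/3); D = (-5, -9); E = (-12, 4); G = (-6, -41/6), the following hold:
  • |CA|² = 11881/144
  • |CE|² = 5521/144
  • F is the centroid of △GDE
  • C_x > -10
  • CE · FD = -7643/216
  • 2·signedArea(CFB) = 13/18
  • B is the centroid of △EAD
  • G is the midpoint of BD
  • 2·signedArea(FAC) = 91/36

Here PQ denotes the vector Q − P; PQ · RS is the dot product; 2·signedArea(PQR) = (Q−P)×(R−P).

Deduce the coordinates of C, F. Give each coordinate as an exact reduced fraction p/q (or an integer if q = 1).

C = (-9, -17/12)
F = (-23/3, -71/18)

1. F_x = -23/3  [F is the centroid of △GDE]
2. F_y = -71/18  [F is the centroid of △GDE]
   → F = (-23/3, -71/18)
3. C_x = -9  [2·signedArea(CFB) = 13/18 ∩ 2·signedArea(FAC) = 91/36]
4. C_y = -17/12  [2·signedArea(CFB) = 13/18 ∩ 2·signedArea(FAC) = 91/36]
   → C = (-9, -17/12)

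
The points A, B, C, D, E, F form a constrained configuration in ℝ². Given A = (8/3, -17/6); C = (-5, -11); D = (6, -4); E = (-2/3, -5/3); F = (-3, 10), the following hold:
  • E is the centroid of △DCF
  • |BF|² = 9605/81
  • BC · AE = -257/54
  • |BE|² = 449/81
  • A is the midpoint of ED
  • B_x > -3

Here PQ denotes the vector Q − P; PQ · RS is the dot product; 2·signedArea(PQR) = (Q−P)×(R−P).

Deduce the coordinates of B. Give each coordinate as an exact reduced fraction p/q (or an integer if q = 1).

1. B_x = -26/9  [line 10/3·x + -7/6·y + 232/27 = 0 ∩ |BE|² = 449/81]
2. B_y = -8/9  [line 10/3·x + -7/6·y + 232/27 = 0 ∩ |BE|² = 449/81]
   → B = (-26/9, -8/9)

B = (-26/9, -8/9)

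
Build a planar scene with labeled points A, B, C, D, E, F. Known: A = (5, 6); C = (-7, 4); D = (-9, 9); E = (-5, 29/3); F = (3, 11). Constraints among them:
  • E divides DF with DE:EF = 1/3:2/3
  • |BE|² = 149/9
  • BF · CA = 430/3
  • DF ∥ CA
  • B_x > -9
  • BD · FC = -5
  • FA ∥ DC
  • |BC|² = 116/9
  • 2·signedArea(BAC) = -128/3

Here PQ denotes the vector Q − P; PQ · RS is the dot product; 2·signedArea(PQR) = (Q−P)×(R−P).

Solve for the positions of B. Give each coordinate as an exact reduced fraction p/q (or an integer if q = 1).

B = (-25/3, 22/3)

1. B_x = -25/3  [BF · CA = 430/3 ∩ BD · FC = -5]
2. B_y = 22/3  [BF · CA = 430/3 ∩ BD · FC = -5]
   → B = (-25/3, 22/3)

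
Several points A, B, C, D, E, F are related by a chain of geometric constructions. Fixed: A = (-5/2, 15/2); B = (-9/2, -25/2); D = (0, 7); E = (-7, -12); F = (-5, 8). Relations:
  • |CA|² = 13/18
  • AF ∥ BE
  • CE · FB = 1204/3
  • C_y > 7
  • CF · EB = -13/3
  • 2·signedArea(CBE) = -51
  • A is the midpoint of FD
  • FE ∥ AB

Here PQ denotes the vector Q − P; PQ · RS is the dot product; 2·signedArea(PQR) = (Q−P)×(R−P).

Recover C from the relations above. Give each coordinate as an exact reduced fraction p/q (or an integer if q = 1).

1. C_x = -10/3  [CF · EB = -13/3 ∩ 2·signedArea(CBE) = -51]
2. C_y = 23/3  [CF · EB = -13/3 ∩ 2·signedArea(CBE) = -51]
   → C = (-10/3, 23/3)

C = (-10/3, 23/3)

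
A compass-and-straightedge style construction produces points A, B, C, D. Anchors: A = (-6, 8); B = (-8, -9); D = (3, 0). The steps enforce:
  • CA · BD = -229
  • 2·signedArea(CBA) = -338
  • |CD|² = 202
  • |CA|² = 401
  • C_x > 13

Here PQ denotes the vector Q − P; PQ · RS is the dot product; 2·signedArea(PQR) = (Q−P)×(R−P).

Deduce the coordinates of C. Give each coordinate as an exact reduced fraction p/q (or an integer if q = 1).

1. C_x = 14  [CA · BD = -229 ∩ 2·signedArea(CBA) = -338]
2. C_y = 9  [CA · BD = -229 ∩ 2·signedArea(CBA) = -338]
   → C = (14, 9)

C = (14, 9)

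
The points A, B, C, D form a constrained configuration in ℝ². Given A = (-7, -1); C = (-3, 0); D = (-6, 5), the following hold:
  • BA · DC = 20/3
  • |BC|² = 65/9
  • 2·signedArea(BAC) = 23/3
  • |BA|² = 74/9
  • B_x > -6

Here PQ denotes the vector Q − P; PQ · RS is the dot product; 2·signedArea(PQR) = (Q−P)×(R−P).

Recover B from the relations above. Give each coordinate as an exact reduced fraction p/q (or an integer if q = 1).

1. B_x = -16/3  [2·signedArea(BAC) = 23/3 ∩ BA · DC = 20/3]
2. B_y = 4/3  [2·signedArea(BAC) = 23/3 ∩ BA · DC = 20/3]
   → B = (-16/3, 4/3)

B = (-16/3, 4/3)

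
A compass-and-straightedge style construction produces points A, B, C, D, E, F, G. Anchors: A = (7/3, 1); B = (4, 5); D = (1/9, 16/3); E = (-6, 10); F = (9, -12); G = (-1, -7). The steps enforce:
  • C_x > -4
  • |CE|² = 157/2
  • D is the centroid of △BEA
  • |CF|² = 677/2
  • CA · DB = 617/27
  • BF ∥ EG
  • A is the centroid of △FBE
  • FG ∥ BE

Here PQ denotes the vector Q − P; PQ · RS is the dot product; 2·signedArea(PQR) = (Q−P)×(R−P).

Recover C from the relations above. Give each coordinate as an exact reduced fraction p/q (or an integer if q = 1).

1. C_x = -7/2  [line -35/9·x + 1/3·y + -127/9 = 0 ∩ |CF|² = 677/2]
2. C_y = 3/2  [line -35/9·x + 1/3·y + -127/9 = 0 ∩ |CF|² = 677/2]
   → C = (-7/2, 3/2)

C = (-7/2, 3/2)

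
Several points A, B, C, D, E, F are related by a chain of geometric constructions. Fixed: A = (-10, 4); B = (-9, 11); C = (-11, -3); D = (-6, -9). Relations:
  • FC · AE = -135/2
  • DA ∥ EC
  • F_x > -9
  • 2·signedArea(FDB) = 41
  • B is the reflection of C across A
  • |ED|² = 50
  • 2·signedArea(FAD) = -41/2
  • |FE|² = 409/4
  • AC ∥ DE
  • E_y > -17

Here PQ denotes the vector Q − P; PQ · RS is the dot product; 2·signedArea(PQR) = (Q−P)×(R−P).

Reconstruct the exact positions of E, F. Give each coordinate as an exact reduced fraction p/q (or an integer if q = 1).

E = (-7, -16)
F = (-17/2, -6)

1. E_x = -7  [DA ∥ EC ∩ AC ∥ DE]
2. E_y = -16  [DA ∥ EC ∩ AC ∥ DE]
   → E = (-7, -16)
3. F_x = -17/2  [2·signedArea(FAD) = -41/2 ∩ FC · AE = -135/2]
4. F_y = -6  [2·signedArea(FAD) = -41/2 ∩ FC · AE = -135/2]
   → F = (-17/2, -6)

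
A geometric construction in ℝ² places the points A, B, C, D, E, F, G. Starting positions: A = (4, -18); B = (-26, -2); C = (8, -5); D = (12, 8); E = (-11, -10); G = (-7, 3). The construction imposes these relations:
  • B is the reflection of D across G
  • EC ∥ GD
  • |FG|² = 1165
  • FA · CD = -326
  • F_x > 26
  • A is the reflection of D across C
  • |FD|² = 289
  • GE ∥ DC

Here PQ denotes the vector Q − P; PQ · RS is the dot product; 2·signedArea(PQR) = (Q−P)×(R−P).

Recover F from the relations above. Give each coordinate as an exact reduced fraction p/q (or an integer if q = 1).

F = (27, 0)

1. F_x = 27  [line -4·x + -13·y + 108 = 0 ∩ |FD|² = 289]
2. F_y = 0  [line -4·x + -13·y + 108 = 0 ∩ |FD|² = 289]
   → F = (27, 0)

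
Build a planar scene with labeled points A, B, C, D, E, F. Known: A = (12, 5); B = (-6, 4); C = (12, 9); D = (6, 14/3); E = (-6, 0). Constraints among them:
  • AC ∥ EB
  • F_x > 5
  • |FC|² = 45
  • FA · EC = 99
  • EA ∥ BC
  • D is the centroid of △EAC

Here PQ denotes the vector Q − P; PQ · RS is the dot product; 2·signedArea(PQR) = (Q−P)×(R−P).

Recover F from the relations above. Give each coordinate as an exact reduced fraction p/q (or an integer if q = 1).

F = (6, 6)

1. F_x = 6  [line -18·x + -9·y + 162 = 0 ∩ |FC|² = 45]
2. F_y = 6  [line -18·x + -9·y + 162 = 0 ∩ |FC|² = 45]
   → F = (6, 6)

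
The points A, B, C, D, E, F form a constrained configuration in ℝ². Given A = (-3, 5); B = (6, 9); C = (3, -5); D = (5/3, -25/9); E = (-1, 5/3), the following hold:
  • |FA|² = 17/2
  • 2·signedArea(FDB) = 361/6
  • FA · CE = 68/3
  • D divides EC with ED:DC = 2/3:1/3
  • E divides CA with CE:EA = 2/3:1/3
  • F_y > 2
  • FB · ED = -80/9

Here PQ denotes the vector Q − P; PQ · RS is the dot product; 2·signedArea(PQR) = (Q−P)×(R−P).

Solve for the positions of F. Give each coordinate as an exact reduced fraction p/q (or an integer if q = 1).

1. F_x = -3/2  [FA · CE = 68/3 ∩ 2·signedArea(FDB) = 361/6]
2. F_y = 5/2  [FA · CE = 68/3 ∩ 2·signedArea(FDB) = 361/6]
   → F = (-3/2, 5/2)

F = (-3/2, 5/2)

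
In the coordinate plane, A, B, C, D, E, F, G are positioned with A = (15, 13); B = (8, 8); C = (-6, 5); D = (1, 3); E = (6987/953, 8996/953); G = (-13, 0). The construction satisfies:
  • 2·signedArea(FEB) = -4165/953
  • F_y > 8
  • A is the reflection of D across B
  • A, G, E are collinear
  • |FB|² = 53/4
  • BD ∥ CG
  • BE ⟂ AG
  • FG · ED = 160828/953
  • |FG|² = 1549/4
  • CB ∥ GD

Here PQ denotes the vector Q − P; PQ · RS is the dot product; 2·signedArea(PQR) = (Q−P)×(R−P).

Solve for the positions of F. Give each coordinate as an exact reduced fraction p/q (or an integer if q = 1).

F = (9/2, 9)

1. F_x = 9/2  [2·signedArea(FEB) = -4165/953 ∩ FG · ED = 160828/953]
2. F_y = 9  [2·signedArea(FEB) = -4165/953 ∩ FG · ED = 160828/953]
   → F = (9/2, 9)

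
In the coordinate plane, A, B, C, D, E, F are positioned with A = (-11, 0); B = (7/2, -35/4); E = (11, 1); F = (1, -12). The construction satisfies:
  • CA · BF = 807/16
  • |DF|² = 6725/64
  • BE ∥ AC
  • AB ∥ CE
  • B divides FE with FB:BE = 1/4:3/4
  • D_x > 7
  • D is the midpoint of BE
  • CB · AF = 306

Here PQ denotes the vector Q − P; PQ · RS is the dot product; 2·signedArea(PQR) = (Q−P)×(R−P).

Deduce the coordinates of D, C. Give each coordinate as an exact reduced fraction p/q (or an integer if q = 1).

C = (-7/2, 39/4)
D = (29/4, -31/8)

1. D_x = 29/4  [D is the midpoint of BE]
2. D_y = -31/8  [D is the midpoint of BE]
   → D = (29/4, -31/8)
3. C_x = -7/2  [AB ∥ CE ∩ BE ∥ AC]
4. C_y = 39/4  [AB ∥ CE ∩ BE ∥ AC]
   → C = (-7/2, 39/4)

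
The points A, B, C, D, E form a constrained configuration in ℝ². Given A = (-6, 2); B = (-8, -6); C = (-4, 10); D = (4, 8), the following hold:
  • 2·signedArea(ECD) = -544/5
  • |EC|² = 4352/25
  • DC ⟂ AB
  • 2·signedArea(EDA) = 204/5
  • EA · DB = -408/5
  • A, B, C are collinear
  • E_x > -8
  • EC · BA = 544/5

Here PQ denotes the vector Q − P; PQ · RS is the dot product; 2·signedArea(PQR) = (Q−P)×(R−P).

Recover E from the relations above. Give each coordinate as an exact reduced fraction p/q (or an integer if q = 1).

E = (-36/5, -14/5)

1. E_x = -36/5  [2·signedArea(ECD) = -544/5 ∩ 2·signedArea(EDA) = 204/5]
2. E_y = -14/5  [2·signedArea(ECD) = -544/5 ∩ 2·signedArea(EDA) = 204/5]
   → E = (-36/5, -14/5)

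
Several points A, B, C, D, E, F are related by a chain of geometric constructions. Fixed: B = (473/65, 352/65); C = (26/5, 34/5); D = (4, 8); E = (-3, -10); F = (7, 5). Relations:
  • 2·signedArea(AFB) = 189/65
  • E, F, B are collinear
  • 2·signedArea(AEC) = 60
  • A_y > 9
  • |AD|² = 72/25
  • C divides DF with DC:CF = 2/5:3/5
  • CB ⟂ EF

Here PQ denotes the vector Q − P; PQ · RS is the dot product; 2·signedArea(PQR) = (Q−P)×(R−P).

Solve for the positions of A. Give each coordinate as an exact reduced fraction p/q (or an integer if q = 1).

A = (14/5, 46/5)

1. A_x = 14/5  [2·signedArea(AFB) = 189/65 ∩ 2·signedArea(AEC) = 60]
2. A_y = 46/5  [2·signedArea(AFB) = 189/65 ∩ 2·signedArea(AEC) = 60]
   → A = (14/5, 46/5)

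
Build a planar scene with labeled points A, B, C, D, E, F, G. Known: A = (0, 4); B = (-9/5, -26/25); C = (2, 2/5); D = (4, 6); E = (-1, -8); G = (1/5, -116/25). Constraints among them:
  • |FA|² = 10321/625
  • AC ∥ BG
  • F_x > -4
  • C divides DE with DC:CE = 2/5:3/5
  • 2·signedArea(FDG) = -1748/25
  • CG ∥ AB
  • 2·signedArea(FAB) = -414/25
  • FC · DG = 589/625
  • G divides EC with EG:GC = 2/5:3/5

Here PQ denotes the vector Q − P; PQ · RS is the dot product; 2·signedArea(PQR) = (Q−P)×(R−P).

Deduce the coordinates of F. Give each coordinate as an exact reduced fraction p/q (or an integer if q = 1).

F = (-19/5, 64/25)

1. F_x = -19/5  [2·signedArea(FDG) = -1748/25 ∩ FC · DG = 589/625]
2. F_y = 64/25  [2·signedArea(FDG) = -1748/25 ∩ FC · DG = 589/625]
   → F = (-19/5, 64/25)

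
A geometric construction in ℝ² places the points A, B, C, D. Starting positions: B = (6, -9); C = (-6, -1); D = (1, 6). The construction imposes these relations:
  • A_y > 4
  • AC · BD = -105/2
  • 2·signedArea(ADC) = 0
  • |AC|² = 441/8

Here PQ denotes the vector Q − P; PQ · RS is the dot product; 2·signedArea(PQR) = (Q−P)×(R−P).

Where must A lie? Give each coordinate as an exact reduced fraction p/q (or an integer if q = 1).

1. A_x = -3/4  [2·signedArea(ADC) = 0 ∩ AC · BD = -105/2]
2. A_y = 17/4  [2·signedArea(ADC) = 0 ∩ AC · BD = -105/2]
   → A = (-3/4, 17/4)

A = (-3/4, 17/4)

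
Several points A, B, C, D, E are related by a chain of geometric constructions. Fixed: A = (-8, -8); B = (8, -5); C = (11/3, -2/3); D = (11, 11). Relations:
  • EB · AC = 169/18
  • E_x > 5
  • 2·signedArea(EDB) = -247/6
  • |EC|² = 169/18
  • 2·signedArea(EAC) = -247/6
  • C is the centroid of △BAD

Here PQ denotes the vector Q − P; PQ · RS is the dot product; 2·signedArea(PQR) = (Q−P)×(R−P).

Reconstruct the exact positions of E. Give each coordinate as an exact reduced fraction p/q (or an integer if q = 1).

1. E_x = 35/6  [2·signedArea(EDB) = -247/6 ∩ 2·signedArea(EAC) = -247/6]
2. E_y = -17/6  [2·signedArea(EDB) = -247/6 ∩ 2·signedArea(EAC) = -247/6]
   → E = (35/6, -17/6)

E = (35/6, -17/6)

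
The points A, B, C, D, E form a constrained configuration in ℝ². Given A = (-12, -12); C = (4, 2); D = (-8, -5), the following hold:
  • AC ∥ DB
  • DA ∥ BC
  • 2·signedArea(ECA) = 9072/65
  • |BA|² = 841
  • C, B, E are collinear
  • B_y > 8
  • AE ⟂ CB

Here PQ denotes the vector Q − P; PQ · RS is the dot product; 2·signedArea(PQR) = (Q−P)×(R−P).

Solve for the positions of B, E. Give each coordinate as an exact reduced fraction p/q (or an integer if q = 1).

1. B_x = 8  [DA ∥ BC ∩ AC ∥ DB]
2. B_y = 9  [DA ∥ BC ∩ AC ∥ DB]
   → B = (8, 9)
3. E_x = -388/65  [C, B, E are collinear ∩ AE ⟂ CB]
4. E_y = -1004/65  [C, B, E are collinear ∩ AE ⟂ CB]
   → E = (-388/65, -1004/65)

B = (8, 9)
E = (-388/65, -1004/65)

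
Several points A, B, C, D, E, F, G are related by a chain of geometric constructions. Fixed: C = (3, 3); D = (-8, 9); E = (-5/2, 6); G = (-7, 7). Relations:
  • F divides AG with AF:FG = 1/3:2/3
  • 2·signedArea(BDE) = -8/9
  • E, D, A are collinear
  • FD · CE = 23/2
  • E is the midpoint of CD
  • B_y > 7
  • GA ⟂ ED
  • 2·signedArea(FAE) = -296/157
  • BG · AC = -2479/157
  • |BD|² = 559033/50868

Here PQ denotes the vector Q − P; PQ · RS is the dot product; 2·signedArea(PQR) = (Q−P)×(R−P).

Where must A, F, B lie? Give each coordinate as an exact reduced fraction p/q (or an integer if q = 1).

A = (-1003/157, 1275/157)
B = (-4861/942, 10300/1413)
F = (-1035/157, 3649/471)

1. A_x = -1003/157  [E, D, A are collinear ∩ GA ⟂ ED]
2. A_y = 1275/157  [E, D, A are collinear ∩ GA ⟂ ED]
   → A = (-1003/157, 1275/157)
3. F_x = -1035/157  [F divides AG with AF:FG = 1/3:2/3]
4. F_y = 3649/471  [F divides AG with AF:FG = 1/3:2/3]
   → F = (-1035/157, 3649/471)
5. B_x = -4861/942  [2·signedArea(BDE) = -8/9 ∩ BG · AC = -2479/157]
6. B_y = 10300/1413  [2·signedArea(BDE) = -8/9 ∩ BG · AC = -2479/157]
   → B = (-4861/942, 10300/1413)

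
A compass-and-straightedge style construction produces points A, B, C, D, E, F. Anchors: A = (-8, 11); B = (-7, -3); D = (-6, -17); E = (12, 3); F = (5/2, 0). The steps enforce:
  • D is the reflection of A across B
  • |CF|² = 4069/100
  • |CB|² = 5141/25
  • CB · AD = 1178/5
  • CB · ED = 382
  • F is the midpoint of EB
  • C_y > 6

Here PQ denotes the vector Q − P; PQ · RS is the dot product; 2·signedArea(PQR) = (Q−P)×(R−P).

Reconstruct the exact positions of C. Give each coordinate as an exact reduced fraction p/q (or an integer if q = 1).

C = (4, 31/5)

1. C_x = 4  [CB · AD = 1178/5 ∩ CB · ED = 382]
2. C_y = 31/5  [CB · AD = 1178/5 ∩ CB · ED = 382]
   → C = (4, 31/5)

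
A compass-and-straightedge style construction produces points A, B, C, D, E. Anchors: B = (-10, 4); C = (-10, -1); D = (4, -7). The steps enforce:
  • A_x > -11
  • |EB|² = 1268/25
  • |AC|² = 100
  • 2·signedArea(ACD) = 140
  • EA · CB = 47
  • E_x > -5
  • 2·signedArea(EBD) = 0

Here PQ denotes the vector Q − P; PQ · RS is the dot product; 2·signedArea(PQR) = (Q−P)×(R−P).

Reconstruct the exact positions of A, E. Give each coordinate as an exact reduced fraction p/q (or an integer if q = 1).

1. E_x = -22/5  [line 11·x + 14·y + 54 = 0 ∩ |EB|² = 1268/25]
2. E_y = -2/5  [line 11·x + 14·y + 54 = 0 ∩ |EB|² = 1268/25]
   → E = (-22/5, -2/5)
3. A_x = -10  [2·signedArea(ACD) = 140 ∩ EA · CB = 47]
4. A_y = 9  [2·signedArea(ACD) = 140 ∩ EA · CB = 47]
   → A = (-10, 9)

A = (-10, 9)
E = (-22/5, -2/5)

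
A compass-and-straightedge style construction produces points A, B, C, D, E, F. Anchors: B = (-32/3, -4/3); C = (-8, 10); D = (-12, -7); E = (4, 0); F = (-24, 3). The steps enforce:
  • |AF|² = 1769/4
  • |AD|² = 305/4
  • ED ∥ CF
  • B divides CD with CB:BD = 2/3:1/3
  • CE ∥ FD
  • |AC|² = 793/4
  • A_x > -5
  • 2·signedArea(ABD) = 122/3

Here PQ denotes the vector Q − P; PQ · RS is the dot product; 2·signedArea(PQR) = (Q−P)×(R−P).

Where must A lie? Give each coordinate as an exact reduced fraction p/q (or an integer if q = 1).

1. A_x = -4  [line 17/3·x + -4/3·y + 18 = 0 ∩ |AD|² = 305/4]
2. A_y = -7/2  [line 17/3·x + -4/3·y + 18 = 0 ∩ |AD|² = 305/4]
   → A = (-4, -7/2)

A = (-4, -7/2)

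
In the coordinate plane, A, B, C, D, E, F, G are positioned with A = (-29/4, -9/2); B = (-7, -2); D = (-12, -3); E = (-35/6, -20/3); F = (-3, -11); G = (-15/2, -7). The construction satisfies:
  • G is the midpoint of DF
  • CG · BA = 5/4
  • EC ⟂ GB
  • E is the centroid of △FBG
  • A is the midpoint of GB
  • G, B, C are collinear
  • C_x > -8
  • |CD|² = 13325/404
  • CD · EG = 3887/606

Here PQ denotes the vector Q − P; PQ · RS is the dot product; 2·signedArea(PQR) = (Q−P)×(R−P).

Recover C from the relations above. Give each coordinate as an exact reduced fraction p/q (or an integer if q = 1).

C = (-1505/202, -657/101)

1. C_x = -1505/202  [G, B, C are collinear ∩ EC ⟂ GB]
2. C_y = -657/101  [G, B, C are collinear ∩ EC ⟂ GB]
   → C = (-1505/202, -657/101)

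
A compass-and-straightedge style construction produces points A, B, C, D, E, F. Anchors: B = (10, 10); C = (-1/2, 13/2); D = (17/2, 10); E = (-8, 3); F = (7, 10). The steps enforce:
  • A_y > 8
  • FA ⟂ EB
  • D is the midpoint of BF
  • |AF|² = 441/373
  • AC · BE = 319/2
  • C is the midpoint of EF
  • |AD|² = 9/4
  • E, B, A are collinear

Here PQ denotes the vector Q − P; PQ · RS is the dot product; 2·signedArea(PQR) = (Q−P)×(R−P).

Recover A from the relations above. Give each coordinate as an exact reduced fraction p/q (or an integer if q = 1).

1. A_x = 2758/373  [E, B, A are collinear ∩ FA ⟂ EB]
2. A_y = 3352/373  [E, B, A are collinear ∩ FA ⟂ EB]
   → A = (2758/373, 3352/373)

A = (2758/373, 3352/373)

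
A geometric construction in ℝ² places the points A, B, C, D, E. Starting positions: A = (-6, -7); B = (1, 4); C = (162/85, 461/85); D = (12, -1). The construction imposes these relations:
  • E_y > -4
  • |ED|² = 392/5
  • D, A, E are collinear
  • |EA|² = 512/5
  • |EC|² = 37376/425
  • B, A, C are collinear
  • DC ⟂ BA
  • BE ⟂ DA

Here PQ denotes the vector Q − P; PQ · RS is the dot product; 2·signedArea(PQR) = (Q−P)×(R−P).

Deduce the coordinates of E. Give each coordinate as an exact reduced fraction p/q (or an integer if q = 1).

1. E_x = 18/5  [D, A, E are collinear ∩ BE ⟂ DA]
2. E_y = -19/5  [D, A, E are collinear ∩ BE ⟂ DA]
   → E = (18/5, -19/5)

E = (18/5, -19/5)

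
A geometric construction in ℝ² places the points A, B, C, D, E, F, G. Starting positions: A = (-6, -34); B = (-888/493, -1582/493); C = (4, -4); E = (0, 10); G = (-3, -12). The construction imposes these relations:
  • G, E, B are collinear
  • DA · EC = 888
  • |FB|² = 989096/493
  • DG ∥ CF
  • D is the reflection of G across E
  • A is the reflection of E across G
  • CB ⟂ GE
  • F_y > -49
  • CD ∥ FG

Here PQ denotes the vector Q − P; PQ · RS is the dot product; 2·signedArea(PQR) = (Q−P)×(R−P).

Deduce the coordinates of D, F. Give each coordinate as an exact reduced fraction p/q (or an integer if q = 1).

1. D_x = 3  [D is the reflection of G across E]
2. D_y = 32  [D is the reflection of G across E]
   → D = (3, 32)
3. F_x = -2  [CD ∥ FG ∩ DG ∥ CF]
4. F_y = -48  [CD ∥ FG ∩ DG ∥ CF]
   → F = (-2, -48)

D = (3, 32)
F = (-2, -48)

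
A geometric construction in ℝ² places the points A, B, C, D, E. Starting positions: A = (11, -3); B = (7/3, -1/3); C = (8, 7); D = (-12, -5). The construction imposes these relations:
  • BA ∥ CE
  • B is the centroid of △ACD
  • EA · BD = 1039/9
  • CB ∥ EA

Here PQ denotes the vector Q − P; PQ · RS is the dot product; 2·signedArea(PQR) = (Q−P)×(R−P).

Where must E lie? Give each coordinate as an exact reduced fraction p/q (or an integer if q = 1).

1. E_x = 50/3  [CB ∥ EA ∩ BA ∥ CE]
2. E_y = 13/3  [CB ∥ EA ∩ BA ∥ CE]
   → E = (50/3, 13/3)

E = (50/3, 13/3)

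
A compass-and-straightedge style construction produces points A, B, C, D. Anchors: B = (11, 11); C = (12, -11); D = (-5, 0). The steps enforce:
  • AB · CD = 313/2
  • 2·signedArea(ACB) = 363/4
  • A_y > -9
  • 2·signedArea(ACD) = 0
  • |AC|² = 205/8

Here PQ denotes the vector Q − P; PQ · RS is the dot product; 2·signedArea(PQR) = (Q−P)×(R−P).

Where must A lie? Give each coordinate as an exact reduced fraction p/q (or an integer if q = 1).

A = (31/4, -33/4)

1. A_x = 31/4  [2·signedArea(ACD) = 0 ∩ AB · CD = 313/2]
2. A_y = -33/4  [2·signedArea(ACD) = 0 ∩ AB · CD = 313/2]
   → A = (31/4, -33/4)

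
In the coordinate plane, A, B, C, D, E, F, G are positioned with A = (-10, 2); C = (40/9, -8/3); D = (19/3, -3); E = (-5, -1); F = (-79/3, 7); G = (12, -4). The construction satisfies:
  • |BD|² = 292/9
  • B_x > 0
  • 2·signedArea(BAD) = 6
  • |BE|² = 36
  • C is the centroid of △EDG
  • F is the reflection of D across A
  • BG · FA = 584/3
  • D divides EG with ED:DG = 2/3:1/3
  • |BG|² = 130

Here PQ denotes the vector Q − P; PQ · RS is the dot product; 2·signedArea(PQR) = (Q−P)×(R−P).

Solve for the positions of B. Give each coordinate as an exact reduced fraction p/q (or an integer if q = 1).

1. B_x = 1  [2·signedArea(BAD) = 6 ∩ BG · FA = 584/3]
2. B_y = -1  [2·signedArea(BAD) = 6 ∩ BG · FA = 584/3]
   → B = (1, -1)

B = (1, -1)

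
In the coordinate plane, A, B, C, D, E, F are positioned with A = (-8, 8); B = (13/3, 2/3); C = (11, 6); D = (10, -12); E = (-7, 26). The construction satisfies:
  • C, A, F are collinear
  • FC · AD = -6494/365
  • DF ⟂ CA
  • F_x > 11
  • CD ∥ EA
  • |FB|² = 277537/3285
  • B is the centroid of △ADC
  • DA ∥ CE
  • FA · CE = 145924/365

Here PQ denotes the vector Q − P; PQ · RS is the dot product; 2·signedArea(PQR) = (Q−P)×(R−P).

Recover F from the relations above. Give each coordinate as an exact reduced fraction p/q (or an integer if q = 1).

F = (4338/365, 2156/365)

1. F_x = 4338/365  [C, A, F are collinear ∩ DF ⟂ CA]
2. F_y = 2156/365  [C, A, F are collinear ∩ DF ⟂ CA]
   → F = (4338/365, 2156/365)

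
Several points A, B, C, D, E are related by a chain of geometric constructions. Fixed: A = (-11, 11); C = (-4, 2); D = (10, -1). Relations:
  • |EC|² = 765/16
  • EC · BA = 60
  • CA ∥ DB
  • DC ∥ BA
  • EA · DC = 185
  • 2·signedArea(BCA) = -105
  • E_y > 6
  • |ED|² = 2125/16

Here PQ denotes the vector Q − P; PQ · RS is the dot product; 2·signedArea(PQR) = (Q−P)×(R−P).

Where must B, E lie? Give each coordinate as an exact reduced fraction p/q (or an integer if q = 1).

1. B_x = 3  [DC ∥ BA ∩ CA ∥ DB]
2. B_y = 8  [DC ∥ BA ∩ CA ∥ DB]
   → B = (3, 8)
3. E_x = 5/4  [line 14·x + -3·y + 2 = 0 ∩ |EC|² = 765/16]
4. E_y = 13/2  [line 14·x + -3·y + 2 = 0 ∩ |EC|² = 765/16]
   → E = (5/4, 13/2)

B = (3, 8)
E = (5/4, 13/2)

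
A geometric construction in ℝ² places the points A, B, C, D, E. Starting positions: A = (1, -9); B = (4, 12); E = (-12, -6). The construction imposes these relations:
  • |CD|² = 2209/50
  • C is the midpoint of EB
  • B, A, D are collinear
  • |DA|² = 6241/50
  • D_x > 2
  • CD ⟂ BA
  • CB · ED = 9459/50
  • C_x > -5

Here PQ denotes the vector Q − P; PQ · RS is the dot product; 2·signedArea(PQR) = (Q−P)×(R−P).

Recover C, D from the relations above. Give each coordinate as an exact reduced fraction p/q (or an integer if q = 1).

C = (-4, 3)
D = (129/50, 103/50)

1. C_x = -4  [C is the midpoint of EB]
2. C_y = 3  [C is the midpoint of EB]
   → C = (-4, 3)
3. D_x = 129/50  [B, A, D are collinear ∩ CD ⟂ BA]
4. D_y = 103/50  [B, A, D are collinear ∩ CD ⟂ BA]
   → D = (129/50, 103/50)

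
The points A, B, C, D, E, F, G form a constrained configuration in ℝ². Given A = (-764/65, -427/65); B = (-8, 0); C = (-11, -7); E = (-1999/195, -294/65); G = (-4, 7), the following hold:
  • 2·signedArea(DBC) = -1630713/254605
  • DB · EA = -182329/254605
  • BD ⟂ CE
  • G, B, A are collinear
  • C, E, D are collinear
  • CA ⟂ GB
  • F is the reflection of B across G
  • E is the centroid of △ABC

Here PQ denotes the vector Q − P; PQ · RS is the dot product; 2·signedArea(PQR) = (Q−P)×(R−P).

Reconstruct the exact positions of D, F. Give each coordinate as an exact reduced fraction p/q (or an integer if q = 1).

1. D_x = -2243081/254605  [C, E, D are collinear ∩ BD ⟂ CE]
2. D_y = 62342/254605  [C, E, D are collinear ∩ BD ⟂ CE]
   → D = (-2243081/254605, 62342/254605)
3. F_x = 0  [F is the reflection of B across G]
4. F_y = 14  [F is the reflection of B across G]
   → F = (0, 14)

D = (-2243081/254605, 62342/254605)
F = (0, 14)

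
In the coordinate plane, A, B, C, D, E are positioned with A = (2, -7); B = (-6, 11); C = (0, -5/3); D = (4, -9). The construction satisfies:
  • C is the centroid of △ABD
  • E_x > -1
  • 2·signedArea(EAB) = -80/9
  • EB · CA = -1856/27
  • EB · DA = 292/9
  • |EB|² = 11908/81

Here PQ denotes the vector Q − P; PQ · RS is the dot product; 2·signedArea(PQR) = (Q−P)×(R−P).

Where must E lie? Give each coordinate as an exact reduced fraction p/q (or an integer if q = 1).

1. E_x = -2/3  [EB · CA = -1856/27 ∩ 2·signedArea(EAB) = -80/9]
2. E_y = 1/9  [EB · CA = -1856/27 ∩ 2·signedArea(EAB) = -80/9]
   → E = (-2/3, 1/9)

E = (-2/3, 1/9)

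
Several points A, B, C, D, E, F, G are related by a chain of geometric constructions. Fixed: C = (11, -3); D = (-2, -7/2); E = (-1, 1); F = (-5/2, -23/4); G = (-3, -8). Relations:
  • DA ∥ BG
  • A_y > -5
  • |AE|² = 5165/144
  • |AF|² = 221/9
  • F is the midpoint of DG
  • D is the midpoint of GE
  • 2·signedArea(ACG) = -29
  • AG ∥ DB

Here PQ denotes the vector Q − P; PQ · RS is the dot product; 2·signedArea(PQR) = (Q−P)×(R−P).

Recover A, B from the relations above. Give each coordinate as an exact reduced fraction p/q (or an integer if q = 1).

A = (13/6, -49/12)
B = (-43/6, -89/12)

1. A_x = 13/6  [line 5·x + -14·y + -68 = 0 ∩ |AF|² = 221/9]
2. A_y = -49/12  [line 5·x + -14·y + -68 = 0 ∩ |AF|² = 221/9]
   → A = (13/6, -49/12)
3. B_x = -43/6  [DA ∥ BG ∩ AG ∥ DB]
4. B_y = -89/12  [DA ∥ BG ∩ AG ∥ DB]
   → B = (-43/6, -89/12)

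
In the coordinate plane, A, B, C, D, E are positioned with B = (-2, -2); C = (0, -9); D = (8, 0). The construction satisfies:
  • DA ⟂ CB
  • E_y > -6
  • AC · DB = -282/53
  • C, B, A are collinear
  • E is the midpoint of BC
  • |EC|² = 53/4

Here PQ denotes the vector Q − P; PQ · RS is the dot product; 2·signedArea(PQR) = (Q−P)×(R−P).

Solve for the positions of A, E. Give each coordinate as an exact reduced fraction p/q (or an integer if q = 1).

1. A_x = -94/53  [C, B, A are collinear ∩ DA ⟂ CB]
2. A_y = -148/53  [C, B, A are collinear ∩ DA ⟂ CB]
   → A = (-94/53, -148/53)
3. E_x = -1  [E is the midpoint of BC]
4. E_y = -11/2  [E is the midpoint of BC]
   → E = (-1, -11/2)

A = (-94/53, -148/53)
E = (-1, -11/2)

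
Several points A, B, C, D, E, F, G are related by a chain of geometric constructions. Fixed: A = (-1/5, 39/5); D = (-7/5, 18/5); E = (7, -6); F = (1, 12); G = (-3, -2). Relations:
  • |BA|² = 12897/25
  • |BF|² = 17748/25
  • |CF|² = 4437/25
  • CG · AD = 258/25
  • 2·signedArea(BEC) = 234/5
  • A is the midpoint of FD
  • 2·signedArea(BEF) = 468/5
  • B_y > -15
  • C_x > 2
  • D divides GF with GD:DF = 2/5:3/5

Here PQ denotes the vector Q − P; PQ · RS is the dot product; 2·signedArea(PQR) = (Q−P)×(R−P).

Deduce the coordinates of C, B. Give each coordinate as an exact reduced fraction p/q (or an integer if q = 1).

B = (23/5, -72/5)
C = (14/5, -6/5)

1. C_x = 14/5  [line 6/5·x + 21/5·y + 42/25 = 0 ∩ |CF|² = 4437/25]
2. C_y = -6/5  [line 6/5·x + 21/5·y + 42/25 = 0 ∩ |CF|² = 4437/25]
   → C = (14/5, -6/5)
3. B_x = 23/5  [2·signedArea(BEF) = 468/5 ∩ 2·signedArea(BEC) = 234/5]
4. B_y = -72/5  [2·signedArea(BEF) = 468/5 ∩ 2·signedArea(BEC) = 234/5]
   → B = (23/5, -72/5)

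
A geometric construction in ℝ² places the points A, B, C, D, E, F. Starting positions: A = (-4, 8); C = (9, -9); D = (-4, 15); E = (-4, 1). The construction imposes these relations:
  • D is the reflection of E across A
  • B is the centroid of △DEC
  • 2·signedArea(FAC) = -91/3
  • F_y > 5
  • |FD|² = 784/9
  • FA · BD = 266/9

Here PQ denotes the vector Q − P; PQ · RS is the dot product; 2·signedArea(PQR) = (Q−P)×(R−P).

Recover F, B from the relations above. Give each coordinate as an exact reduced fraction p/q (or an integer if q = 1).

1. B_x = 1/3  [B is the centroid of △DEC]
2. B_y = 7/3  [B is the centroid of △DEC]
   → B = (1/3, 7/3)
3. F_x = -4  [2·signedArea(FAC) = -91/3 ∩ FA · BD = 266/9]
4. F_y = 17/3  [2·signedArea(FAC) = -91/3 ∩ FA · BD = 266/9]
   → F = (-4, 17/3)

B = (1/3, 7/3)
F = (-4, 17/3)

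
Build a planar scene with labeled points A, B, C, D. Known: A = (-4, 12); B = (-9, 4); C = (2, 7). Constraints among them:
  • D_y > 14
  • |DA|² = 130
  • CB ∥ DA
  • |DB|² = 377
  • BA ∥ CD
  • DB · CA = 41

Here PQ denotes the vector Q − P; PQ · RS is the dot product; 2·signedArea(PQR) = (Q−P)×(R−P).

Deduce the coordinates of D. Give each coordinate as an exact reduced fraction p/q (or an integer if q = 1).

1. D_x = 7  [CB ∥ DA ∩ BA ∥ CD]
2. D_y = 15  [CB ∥ DA ∩ BA ∥ CD]
   → D = (7, 15)

D = (7, 15)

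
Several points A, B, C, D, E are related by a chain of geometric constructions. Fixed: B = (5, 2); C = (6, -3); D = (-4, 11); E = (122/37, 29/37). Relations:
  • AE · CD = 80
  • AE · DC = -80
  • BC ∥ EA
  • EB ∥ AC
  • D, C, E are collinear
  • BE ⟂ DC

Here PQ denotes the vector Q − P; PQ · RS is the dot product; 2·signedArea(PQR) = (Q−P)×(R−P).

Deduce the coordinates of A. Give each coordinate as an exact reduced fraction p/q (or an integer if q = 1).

1. A_x = 159/37  [EB ∥ AC ∩ BC ∥ EA]
2. A_y = -156/37  [EB ∥ AC ∩ BC ∥ EA]
   → A = (159/37, -156/37)

A = (159/37, -156/37)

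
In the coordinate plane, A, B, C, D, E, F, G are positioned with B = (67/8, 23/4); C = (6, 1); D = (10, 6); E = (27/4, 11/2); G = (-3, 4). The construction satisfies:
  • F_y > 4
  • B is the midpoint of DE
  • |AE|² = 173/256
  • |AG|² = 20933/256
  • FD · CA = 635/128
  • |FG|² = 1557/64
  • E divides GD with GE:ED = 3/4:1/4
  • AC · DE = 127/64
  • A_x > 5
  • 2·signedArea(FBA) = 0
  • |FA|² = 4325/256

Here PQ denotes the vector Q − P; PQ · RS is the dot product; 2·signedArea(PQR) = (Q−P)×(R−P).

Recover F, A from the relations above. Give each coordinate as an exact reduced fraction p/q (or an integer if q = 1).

A = (95/16, 43/8)
F = (15/8, 19/4)

1. A_x = 95/16  [line 13/4·x + 1/2·y + -1407/64 = 0 ∩ |AG|² = 20933/256]
2. A_y = 43/8  [line 13/4·x + 1/2·y + -1407/64 = 0 ∩ |AG|² = 20933/256]
   → A = (95/16, 43/8)
3. F_x = 15/8  [2·signedArea(FBA) = 0 ∩ FD · CA = 635/128]
4. F_y = 19/4  [2·signedArea(FBA) = 0 ∩ FD · CA = 635/128]
   → F = (15/8, 19/4)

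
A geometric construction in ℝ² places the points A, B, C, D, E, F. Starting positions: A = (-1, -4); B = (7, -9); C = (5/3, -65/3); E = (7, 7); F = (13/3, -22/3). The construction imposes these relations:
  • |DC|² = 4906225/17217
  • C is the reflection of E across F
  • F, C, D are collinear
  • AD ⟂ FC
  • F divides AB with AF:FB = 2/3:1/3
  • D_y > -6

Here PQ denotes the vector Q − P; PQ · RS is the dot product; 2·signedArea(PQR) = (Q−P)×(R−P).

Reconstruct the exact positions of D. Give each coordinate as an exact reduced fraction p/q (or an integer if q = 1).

1. D_x = 9095/1913  [F, C, D are collinear ∩ AD ⟂ FC]
2. D_y = -9700/1913  [F, C, D are collinear ∩ AD ⟂ FC]
   → D = (9095/1913, -9700/1913)

D = (9095/1913, -9700/1913)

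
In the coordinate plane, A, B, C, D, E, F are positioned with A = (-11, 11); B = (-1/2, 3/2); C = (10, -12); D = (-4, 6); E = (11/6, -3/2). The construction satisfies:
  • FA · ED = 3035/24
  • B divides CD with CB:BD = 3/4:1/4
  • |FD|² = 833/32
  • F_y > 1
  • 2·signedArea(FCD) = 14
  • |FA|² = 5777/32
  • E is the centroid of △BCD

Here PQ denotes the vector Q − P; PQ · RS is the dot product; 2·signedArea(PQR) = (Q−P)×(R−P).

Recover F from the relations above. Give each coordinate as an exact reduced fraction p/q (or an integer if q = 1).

1. F_x = -11/8  [2·signedArea(FCD) = 14 ∩ FA · ED = 3035/24]
2. F_y = 13/8  [2·signedArea(FCD) = 14 ∩ FA · ED = 3035/24]
   → F = (-11/8, 13/8)

F = (-11/8, 13/8)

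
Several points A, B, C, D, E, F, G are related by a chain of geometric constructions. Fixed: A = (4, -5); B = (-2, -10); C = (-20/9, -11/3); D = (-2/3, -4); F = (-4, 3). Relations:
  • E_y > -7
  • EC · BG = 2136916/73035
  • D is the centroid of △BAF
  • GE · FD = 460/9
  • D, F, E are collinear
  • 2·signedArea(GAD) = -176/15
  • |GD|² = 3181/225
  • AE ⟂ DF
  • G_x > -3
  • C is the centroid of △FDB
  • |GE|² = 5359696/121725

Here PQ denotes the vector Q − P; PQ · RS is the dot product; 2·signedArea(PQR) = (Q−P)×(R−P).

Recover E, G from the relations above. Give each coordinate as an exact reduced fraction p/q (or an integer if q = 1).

1. E_x = 316/541  [D, F, E are collinear ∩ AE ⟂ DF]
2. E_y = -3585/541  [D, F, E are collinear ∩ AE ⟂ DF]
   → E = (316/541, -3585/541)
3. G_x = -44/15  [2·signedArea(GAD) = -176/15 ∩ GE · FD = 460/9]
4. G_y = -1  [2·signedArea(GAD) = -176/15 ∩ GE · FD = 460/9]
   → G = (-44/15, -1)

E = (316/541, -3585/541)
G = (-44/15, -1)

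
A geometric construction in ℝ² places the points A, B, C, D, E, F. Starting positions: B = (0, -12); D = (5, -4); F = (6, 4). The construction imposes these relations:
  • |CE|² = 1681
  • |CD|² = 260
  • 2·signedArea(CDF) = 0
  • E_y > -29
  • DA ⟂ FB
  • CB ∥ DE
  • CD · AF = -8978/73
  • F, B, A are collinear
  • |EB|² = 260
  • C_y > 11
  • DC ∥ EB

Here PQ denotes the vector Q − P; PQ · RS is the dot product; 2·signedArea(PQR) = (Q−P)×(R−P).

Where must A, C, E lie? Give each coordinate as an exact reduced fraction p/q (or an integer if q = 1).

1. A_x = 237/73  [F, B, A are collinear ∩ DA ⟂ FB]
2. A_y = -244/73  [F, B, A are collinear ∩ DA ⟂ FB]
   → A = (237/73, -244/73)
3. C_x = 7  [2·signedArea(CDF) = 0 ∩ CD · AF = -8978/73]
4. C_y = 12  [2·signedArea(CDF) = 0 ∩ CD · AF = -8978/73]
   → C = (7, 12)
5. E_x = -2  [DC ∥ EB ∩ CB ∥ DE]
6. E_y = -28  [DC ∥ EB ∩ CB ∥ DE]
   → E = (-2, -28)

A = (237/73, -244/73)
C = (7, 12)
E = (-2, -28)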